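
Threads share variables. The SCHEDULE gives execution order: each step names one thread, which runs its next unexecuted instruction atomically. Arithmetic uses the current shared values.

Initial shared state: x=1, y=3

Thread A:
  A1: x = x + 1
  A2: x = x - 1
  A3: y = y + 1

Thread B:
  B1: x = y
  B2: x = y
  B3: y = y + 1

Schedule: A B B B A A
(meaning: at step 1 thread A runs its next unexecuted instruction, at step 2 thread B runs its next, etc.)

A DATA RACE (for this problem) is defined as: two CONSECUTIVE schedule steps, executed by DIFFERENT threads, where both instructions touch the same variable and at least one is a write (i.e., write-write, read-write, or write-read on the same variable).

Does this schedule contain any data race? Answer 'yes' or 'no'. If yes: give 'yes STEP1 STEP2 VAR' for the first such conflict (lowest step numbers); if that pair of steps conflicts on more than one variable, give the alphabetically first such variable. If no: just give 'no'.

Steps 1,2: A(x = x + 1) vs B(x = y). RACE on x (W-W).
Steps 2,3: same thread (B). No race.
Steps 3,4: same thread (B). No race.
Steps 4,5: B(r=y,w=y) vs A(r=x,w=x). No conflict.
Steps 5,6: same thread (A). No race.
First conflict at steps 1,2.

Answer: yes 1 2 x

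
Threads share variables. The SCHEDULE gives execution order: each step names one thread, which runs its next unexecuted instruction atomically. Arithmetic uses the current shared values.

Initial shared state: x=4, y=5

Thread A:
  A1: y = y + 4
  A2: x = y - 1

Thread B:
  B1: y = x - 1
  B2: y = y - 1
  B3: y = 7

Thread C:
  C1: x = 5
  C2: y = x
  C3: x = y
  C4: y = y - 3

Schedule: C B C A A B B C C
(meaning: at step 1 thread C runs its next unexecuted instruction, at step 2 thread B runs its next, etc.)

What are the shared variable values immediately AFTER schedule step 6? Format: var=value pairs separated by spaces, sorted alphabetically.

Step 1: thread C executes C1 (x = 5). Shared: x=5 y=5. PCs: A@0 B@0 C@1
Step 2: thread B executes B1 (y = x - 1). Shared: x=5 y=4. PCs: A@0 B@1 C@1
Step 3: thread C executes C2 (y = x). Shared: x=5 y=5. PCs: A@0 B@1 C@2
Step 4: thread A executes A1 (y = y + 4). Shared: x=5 y=9. PCs: A@1 B@1 C@2
Step 5: thread A executes A2 (x = y - 1). Shared: x=8 y=9. PCs: A@2 B@1 C@2
Step 6: thread B executes B2 (y = y - 1). Shared: x=8 y=8. PCs: A@2 B@2 C@2

Answer: x=8 y=8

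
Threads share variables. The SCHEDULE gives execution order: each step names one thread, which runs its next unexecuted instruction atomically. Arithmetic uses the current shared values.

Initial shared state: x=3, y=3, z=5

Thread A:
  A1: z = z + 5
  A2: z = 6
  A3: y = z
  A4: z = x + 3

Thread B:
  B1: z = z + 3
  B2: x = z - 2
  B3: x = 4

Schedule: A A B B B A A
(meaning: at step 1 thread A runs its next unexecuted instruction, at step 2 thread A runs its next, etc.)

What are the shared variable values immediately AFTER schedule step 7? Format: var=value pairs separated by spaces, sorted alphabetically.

Answer: x=4 y=9 z=7

Derivation:
Step 1: thread A executes A1 (z = z + 5). Shared: x=3 y=3 z=10. PCs: A@1 B@0
Step 2: thread A executes A2 (z = 6). Shared: x=3 y=3 z=6. PCs: A@2 B@0
Step 3: thread B executes B1 (z = z + 3). Shared: x=3 y=3 z=9. PCs: A@2 B@1
Step 4: thread B executes B2 (x = z - 2). Shared: x=7 y=3 z=9. PCs: A@2 B@2
Step 5: thread B executes B3 (x = 4). Shared: x=4 y=3 z=9. PCs: A@2 B@3
Step 6: thread A executes A3 (y = z). Shared: x=4 y=9 z=9. PCs: A@3 B@3
Step 7: thread A executes A4 (z = x + 3). Shared: x=4 y=9 z=7. PCs: A@4 B@3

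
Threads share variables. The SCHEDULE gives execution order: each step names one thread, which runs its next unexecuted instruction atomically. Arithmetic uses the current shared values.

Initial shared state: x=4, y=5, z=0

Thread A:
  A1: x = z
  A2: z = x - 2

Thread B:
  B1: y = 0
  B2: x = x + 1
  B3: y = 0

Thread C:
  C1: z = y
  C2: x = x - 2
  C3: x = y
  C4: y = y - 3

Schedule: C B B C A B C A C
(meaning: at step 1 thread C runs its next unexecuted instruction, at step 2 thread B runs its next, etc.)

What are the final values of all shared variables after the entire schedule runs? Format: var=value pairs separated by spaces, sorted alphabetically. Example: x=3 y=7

Answer: x=0 y=-3 z=-2

Derivation:
Step 1: thread C executes C1 (z = y). Shared: x=4 y=5 z=5. PCs: A@0 B@0 C@1
Step 2: thread B executes B1 (y = 0). Shared: x=4 y=0 z=5. PCs: A@0 B@1 C@1
Step 3: thread B executes B2 (x = x + 1). Shared: x=5 y=0 z=5. PCs: A@0 B@2 C@1
Step 4: thread C executes C2 (x = x - 2). Shared: x=3 y=0 z=5. PCs: A@0 B@2 C@2
Step 5: thread A executes A1 (x = z). Shared: x=5 y=0 z=5. PCs: A@1 B@2 C@2
Step 6: thread B executes B3 (y = 0). Shared: x=5 y=0 z=5. PCs: A@1 B@3 C@2
Step 7: thread C executes C3 (x = y). Shared: x=0 y=0 z=5. PCs: A@1 B@3 C@3
Step 8: thread A executes A2 (z = x - 2). Shared: x=0 y=0 z=-2. PCs: A@2 B@3 C@3
Step 9: thread C executes C4 (y = y - 3). Shared: x=0 y=-3 z=-2. PCs: A@2 B@3 C@4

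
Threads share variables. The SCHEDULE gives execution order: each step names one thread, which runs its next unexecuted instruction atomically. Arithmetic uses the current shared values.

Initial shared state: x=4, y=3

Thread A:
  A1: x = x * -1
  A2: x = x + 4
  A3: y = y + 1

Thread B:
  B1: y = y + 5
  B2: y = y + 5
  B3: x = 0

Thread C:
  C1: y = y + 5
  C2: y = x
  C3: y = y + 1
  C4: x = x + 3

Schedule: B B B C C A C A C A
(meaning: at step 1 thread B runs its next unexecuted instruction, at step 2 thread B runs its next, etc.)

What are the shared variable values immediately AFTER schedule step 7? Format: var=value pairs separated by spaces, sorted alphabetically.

Step 1: thread B executes B1 (y = y + 5). Shared: x=4 y=8. PCs: A@0 B@1 C@0
Step 2: thread B executes B2 (y = y + 5). Shared: x=4 y=13. PCs: A@0 B@2 C@0
Step 3: thread B executes B3 (x = 0). Shared: x=0 y=13. PCs: A@0 B@3 C@0
Step 4: thread C executes C1 (y = y + 5). Shared: x=0 y=18. PCs: A@0 B@3 C@1
Step 5: thread C executes C2 (y = x). Shared: x=0 y=0. PCs: A@0 B@3 C@2
Step 6: thread A executes A1 (x = x * -1). Shared: x=0 y=0. PCs: A@1 B@3 C@2
Step 7: thread C executes C3 (y = y + 1). Shared: x=0 y=1. PCs: A@1 B@3 C@3

Answer: x=0 y=1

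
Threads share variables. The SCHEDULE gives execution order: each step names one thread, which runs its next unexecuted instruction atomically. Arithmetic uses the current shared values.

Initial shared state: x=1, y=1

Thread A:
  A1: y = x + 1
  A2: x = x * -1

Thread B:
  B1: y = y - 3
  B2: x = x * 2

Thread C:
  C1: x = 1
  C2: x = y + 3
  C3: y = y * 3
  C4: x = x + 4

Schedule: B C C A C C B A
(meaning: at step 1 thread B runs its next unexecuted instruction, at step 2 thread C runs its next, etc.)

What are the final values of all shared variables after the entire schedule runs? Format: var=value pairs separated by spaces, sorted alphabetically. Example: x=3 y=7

Step 1: thread B executes B1 (y = y - 3). Shared: x=1 y=-2. PCs: A@0 B@1 C@0
Step 2: thread C executes C1 (x = 1). Shared: x=1 y=-2. PCs: A@0 B@1 C@1
Step 3: thread C executes C2 (x = y + 3). Shared: x=1 y=-2. PCs: A@0 B@1 C@2
Step 4: thread A executes A1 (y = x + 1). Shared: x=1 y=2. PCs: A@1 B@1 C@2
Step 5: thread C executes C3 (y = y * 3). Shared: x=1 y=6. PCs: A@1 B@1 C@3
Step 6: thread C executes C4 (x = x + 4). Shared: x=5 y=6. PCs: A@1 B@1 C@4
Step 7: thread B executes B2 (x = x * 2). Shared: x=10 y=6. PCs: A@1 B@2 C@4
Step 8: thread A executes A2 (x = x * -1). Shared: x=-10 y=6. PCs: A@2 B@2 C@4

Answer: x=-10 y=6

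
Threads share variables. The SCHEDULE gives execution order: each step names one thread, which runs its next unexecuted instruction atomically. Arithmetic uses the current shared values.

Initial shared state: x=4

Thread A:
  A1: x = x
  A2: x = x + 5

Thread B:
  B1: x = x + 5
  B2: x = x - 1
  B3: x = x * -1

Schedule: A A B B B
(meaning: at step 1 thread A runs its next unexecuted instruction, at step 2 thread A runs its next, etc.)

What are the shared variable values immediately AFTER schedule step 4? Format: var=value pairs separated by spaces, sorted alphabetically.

Answer: x=13

Derivation:
Step 1: thread A executes A1 (x = x). Shared: x=4. PCs: A@1 B@0
Step 2: thread A executes A2 (x = x + 5). Shared: x=9. PCs: A@2 B@0
Step 3: thread B executes B1 (x = x + 5). Shared: x=14. PCs: A@2 B@1
Step 4: thread B executes B2 (x = x - 1). Shared: x=13. PCs: A@2 B@2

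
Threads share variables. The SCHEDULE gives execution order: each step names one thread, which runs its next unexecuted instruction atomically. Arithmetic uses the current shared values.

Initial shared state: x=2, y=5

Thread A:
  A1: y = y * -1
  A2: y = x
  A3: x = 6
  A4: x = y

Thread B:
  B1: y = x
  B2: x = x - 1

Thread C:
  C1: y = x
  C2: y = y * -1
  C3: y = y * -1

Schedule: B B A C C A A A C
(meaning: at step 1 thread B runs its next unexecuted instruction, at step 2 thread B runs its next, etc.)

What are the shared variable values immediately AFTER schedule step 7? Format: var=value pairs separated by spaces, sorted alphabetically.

Step 1: thread B executes B1 (y = x). Shared: x=2 y=2. PCs: A@0 B@1 C@0
Step 2: thread B executes B2 (x = x - 1). Shared: x=1 y=2. PCs: A@0 B@2 C@0
Step 3: thread A executes A1 (y = y * -1). Shared: x=1 y=-2. PCs: A@1 B@2 C@0
Step 4: thread C executes C1 (y = x). Shared: x=1 y=1. PCs: A@1 B@2 C@1
Step 5: thread C executes C2 (y = y * -1). Shared: x=1 y=-1. PCs: A@1 B@2 C@2
Step 6: thread A executes A2 (y = x). Shared: x=1 y=1. PCs: A@2 B@2 C@2
Step 7: thread A executes A3 (x = 6). Shared: x=6 y=1. PCs: A@3 B@2 C@2

Answer: x=6 y=1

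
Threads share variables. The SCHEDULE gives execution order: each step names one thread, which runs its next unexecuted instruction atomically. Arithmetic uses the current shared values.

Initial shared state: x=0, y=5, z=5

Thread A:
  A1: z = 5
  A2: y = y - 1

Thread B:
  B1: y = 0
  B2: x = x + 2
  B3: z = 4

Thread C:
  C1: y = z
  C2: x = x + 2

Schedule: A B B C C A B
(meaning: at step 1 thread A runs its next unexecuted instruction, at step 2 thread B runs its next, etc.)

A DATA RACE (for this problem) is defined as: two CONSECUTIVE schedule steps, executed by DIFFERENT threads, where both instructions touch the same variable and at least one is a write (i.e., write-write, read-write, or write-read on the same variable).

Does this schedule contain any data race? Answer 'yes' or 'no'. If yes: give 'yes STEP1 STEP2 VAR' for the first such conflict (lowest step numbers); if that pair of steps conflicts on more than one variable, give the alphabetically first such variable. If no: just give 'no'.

Steps 1,2: A(r=-,w=z) vs B(r=-,w=y). No conflict.
Steps 2,3: same thread (B). No race.
Steps 3,4: B(r=x,w=x) vs C(r=z,w=y). No conflict.
Steps 4,5: same thread (C). No race.
Steps 5,6: C(r=x,w=x) vs A(r=y,w=y). No conflict.
Steps 6,7: A(r=y,w=y) vs B(r=-,w=z). No conflict.

Answer: no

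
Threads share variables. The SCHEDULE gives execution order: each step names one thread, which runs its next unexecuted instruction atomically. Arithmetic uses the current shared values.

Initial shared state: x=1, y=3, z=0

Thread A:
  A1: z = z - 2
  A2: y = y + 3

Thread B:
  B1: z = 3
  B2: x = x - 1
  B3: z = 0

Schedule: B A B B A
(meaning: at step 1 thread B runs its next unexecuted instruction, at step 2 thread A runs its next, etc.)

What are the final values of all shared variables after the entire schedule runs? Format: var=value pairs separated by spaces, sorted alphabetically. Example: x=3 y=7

Answer: x=0 y=6 z=0

Derivation:
Step 1: thread B executes B1 (z = 3). Shared: x=1 y=3 z=3. PCs: A@0 B@1
Step 2: thread A executes A1 (z = z - 2). Shared: x=1 y=3 z=1. PCs: A@1 B@1
Step 3: thread B executes B2 (x = x - 1). Shared: x=0 y=3 z=1. PCs: A@1 B@2
Step 4: thread B executes B3 (z = 0). Shared: x=0 y=3 z=0. PCs: A@1 B@3
Step 5: thread A executes A2 (y = y + 3). Shared: x=0 y=6 z=0. PCs: A@2 B@3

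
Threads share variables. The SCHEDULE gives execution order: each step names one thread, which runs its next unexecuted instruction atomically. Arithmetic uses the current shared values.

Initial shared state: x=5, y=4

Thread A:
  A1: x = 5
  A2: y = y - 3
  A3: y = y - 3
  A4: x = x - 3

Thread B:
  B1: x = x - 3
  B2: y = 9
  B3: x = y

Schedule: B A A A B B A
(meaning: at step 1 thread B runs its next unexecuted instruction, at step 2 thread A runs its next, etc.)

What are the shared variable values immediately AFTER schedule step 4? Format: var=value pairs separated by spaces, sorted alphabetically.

Step 1: thread B executes B1 (x = x - 3). Shared: x=2 y=4. PCs: A@0 B@1
Step 2: thread A executes A1 (x = 5). Shared: x=5 y=4. PCs: A@1 B@1
Step 3: thread A executes A2 (y = y - 3). Shared: x=5 y=1. PCs: A@2 B@1
Step 4: thread A executes A3 (y = y - 3). Shared: x=5 y=-2. PCs: A@3 B@1

Answer: x=5 y=-2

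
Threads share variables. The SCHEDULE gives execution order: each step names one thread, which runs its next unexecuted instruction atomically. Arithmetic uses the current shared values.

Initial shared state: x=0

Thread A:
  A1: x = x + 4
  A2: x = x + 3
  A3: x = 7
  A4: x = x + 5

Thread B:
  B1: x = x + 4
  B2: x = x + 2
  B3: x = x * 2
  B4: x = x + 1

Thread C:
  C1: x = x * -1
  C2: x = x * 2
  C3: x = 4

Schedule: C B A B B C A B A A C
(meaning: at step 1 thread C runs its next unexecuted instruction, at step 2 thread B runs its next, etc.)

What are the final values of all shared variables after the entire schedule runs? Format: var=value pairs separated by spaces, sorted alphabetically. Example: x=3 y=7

Step 1: thread C executes C1 (x = x * -1). Shared: x=0. PCs: A@0 B@0 C@1
Step 2: thread B executes B1 (x = x + 4). Shared: x=4. PCs: A@0 B@1 C@1
Step 3: thread A executes A1 (x = x + 4). Shared: x=8. PCs: A@1 B@1 C@1
Step 4: thread B executes B2 (x = x + 2). Shared: x=10. PCs: A@1 B@2 C@1
Step 5: thread B executes B3 (x = x * 2). Shared: x=20. PCs: A@1 B@3 C@1
Step 6: thread C executes C2 (x = x * 2). Shared: x=40. PCs: A@1 B@3 C@2
Step 7: thread A executes A2 (x = x + 3). Shared: x=43. PCs: A@2 B@3 C@2
Step 8: thread B executes B4 (x = x + 1). Shared: x=44. PCs: A@2 B@4 C@2
Step 9: thread A executes A3 (x = 7). Shared: x=7. PCs: A@3 B@4 C@2
Step 10: thread A executes A4 (x = x + 5). Shared: x=12. PCs: A@4 B@4 C@2
Step 11: thread C executes C3 (x = 4). Shared: x=4. PCs: A@4 B@4 C@3

Answer: x=4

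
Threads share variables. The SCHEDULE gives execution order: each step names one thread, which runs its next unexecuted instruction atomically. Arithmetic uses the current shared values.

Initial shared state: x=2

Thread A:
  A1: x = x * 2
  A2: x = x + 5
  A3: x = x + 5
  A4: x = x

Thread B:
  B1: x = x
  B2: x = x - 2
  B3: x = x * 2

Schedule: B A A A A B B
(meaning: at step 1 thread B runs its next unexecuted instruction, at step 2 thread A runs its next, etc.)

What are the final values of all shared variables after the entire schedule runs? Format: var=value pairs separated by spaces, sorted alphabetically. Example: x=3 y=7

Step 1: thread B executes B1 (x = x). Shared: x=2. PCs: A@0 B@1
Step 2: thread A executes A1 (x = x * 2). Shared: x=4. PCs: A@1 B@1
Step 3: thread A executes A2 (x = x + 5). Shared: x=9. PCs: A@2 B@1
Step 4: thread A executes A3 (x = x + 5). Shared: x=14. PCs: A@3 B@1
Step 5: thread A executes A4 (x = x). Shared: x=14. PCs: A@4 B@1
Step 6: thread B executes B2 (x = x - 2). Shared: x=12. PCs: A@4 B@2
Step 7: thread B executes B3 (x = x * 2). Shared: x=24. PCs: A@4 B@3

Answer: x=24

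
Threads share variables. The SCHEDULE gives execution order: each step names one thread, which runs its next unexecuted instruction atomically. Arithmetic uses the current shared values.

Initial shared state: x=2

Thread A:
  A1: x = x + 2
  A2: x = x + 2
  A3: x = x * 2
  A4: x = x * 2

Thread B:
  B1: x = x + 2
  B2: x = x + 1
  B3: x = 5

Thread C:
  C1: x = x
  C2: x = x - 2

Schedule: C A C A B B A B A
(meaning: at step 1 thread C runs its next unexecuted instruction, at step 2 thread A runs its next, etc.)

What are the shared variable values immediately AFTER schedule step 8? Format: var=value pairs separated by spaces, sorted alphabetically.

Step 1: thread C executes C1 (x = x). Shared: x=2. PCs: A@0 B@0 C@1
Step 2: thread A executes A1 (x = x + 2). Shared: x=4. PCs: A@1 B@0 C@1
Step 3: thread C executes C2 (x = x - 2). Shared: x=2. PCs: A@1 B@0 C@2
Step 4: thread A executes A2 (x = x + 2). Shared: x=4. PCs: A@2 B@0 C@2
Step 5: thread B executes B1 (x = x + 2). Shared: x=6. PCs: A@2 B@1 C@2
Step 6: thread B executes B2 (x = x + 1). Shared: x=7. PCs: A@2 B@2 C@2
Step 7: thread A executes A3 (x = x * 2). Shared: x=14. PCs: A@3 B@2 C@2
Step 8: thread B executes B3 (x = 5). Shared: x=5. PCs: A@3 B@3 C@2

Answer: x=5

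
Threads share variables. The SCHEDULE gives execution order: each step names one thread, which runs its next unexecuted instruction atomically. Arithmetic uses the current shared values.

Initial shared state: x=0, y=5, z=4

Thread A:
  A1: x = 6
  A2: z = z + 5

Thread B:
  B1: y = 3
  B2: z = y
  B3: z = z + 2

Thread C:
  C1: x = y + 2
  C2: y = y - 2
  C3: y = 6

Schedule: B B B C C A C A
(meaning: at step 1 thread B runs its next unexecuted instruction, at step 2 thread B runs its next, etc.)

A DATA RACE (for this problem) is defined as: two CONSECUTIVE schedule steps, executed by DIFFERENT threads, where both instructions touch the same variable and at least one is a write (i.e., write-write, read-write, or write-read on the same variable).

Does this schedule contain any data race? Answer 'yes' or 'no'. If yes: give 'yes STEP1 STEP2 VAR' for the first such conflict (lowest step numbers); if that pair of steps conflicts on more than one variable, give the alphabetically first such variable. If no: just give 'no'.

Steps 1,2: same thread (B). No race.
Steps 2,3: same thread (B). No race.
Steps 3,4: B(r=z,w=z) vs C(r=y,w=x). No conflict.
Steps 4,5: same thread (C). No race.
Steps 5,6: C(r=y,w=y) vs A(r=-,w=x). No conflict.
Steps 6,7: A(r=-,w=x) vs C(r=-,w=y). No conflict.
Steps 7,8: C(r=-,w=y) vs A(r=z,w=z). No conflict.

Answer: no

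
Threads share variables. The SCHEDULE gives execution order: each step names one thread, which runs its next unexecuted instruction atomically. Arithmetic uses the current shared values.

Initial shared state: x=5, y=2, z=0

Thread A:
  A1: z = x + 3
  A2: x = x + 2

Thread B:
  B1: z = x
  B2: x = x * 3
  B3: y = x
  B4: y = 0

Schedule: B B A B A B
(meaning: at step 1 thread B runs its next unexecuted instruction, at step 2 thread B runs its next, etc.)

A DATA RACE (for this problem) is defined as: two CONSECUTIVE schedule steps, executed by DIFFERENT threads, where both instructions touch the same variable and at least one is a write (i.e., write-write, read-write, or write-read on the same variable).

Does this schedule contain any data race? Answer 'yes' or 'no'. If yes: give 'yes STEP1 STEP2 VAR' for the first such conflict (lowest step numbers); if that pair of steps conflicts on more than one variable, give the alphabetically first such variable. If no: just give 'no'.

Steps 1,2: same thread (B). No race.
Steps 2,3: B(x = x * 3) vs A(z = x + 3). RACE on x (W-R).
Steps 3,4: A(r=x,w=z) vs B(r=x,w=y). No conflict.
Steps 4,5: B(y = x) vs A(x = x + 2). RACE on x (R-W).
Steps 5,6: A(r=x,w=x) vs B(r=-,w=y). No conflict.
First conflict at steps 2,3.

Answer: yes 2 3 x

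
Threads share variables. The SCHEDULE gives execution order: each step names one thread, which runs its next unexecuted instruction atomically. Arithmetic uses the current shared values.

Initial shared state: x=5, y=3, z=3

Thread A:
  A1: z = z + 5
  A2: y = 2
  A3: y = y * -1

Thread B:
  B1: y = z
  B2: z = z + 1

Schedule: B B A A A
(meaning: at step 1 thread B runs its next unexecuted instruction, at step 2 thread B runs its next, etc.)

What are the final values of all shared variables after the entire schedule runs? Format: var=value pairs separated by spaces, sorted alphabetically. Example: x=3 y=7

Answer: x=5 y=-2 z=9

Derivation:
Step 1: thread B executes B1 (y = z). Shared: x=5 y=3 z=3. PCs: A@0 B@1
Step 2: thread B executes B2 (z = z + 1). Shared: x=5 y=3 z=4. PCs: A@0 B@2
Step 3: thread A executes A1 (z = z + 5). Shared: x=5 y=3 z=9. PCs: A@1 B@2
Step 4: thread A executes A2 (y = 2). Shared: x=5 y=2 z=9. PCs: A@2 B@2
Step 5: thread A executes A3 (y = y * -1). Shared: x=5 y=-2 z=9. PCs: A@3 B@2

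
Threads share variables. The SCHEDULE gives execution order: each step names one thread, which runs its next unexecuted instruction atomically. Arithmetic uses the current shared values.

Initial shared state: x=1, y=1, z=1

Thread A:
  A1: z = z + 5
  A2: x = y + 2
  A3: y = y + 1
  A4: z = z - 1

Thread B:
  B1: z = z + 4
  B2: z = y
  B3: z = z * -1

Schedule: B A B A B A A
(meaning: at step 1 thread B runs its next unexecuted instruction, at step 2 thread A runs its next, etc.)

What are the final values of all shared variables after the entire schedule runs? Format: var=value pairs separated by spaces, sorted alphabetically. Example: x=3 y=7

Answer: x=3 y=2 z=-2

Derivation:
Step 1: thread B executes B1 (z = z + 4). Shared: x=1 y=1 z=5. PCs: A@0 B@1
Step 2: thread A executes A1 (z = z + 5). Shared: x=1 y=1 z=10. PCs: A@1 B@1
Step 3: thread B executes B2 (z = y). Shared: x=1 y=1 z=1. PCs: A@1 B@2
Step 4: thread A executes A2 (x = y + 2). Shared: x=3 y=1 z=1. PCs: A@2 B@2
Step 5: thread B executes B3 (z = z * -1). Shared: x=3 y=1 z=-1. PCs: A@2 B@3
Step 6: thread A executes A3 (y = y + 1). Shared: x=3 y=2 z=-1. PCs: A@3 B@3
Step 7: thread A executes A4 (z = z - 1). Shared: x=3 y=2 z=-2. PCs: A@4 B@3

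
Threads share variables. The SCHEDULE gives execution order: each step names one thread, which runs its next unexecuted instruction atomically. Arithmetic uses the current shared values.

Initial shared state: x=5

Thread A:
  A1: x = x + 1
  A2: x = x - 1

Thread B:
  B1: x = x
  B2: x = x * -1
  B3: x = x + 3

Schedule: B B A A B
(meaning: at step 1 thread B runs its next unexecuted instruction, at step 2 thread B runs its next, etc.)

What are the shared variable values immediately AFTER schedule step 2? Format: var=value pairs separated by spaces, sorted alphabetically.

Step 1: thread B executes B1 (x = x). Shared: x=5. PCs: A@0 B@1
Step 2: thread B executes B2 (x = x * -1). Shared: x=-5. PCs: A@0 B@2

Answer: x=-5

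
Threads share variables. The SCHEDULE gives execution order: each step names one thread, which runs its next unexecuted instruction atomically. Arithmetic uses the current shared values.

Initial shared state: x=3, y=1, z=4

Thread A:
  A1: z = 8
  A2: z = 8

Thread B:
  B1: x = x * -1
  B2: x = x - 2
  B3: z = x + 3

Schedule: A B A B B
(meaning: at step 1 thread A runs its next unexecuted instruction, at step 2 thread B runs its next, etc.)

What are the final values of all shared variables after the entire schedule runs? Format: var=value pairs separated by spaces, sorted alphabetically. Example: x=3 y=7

Answer: x=-5 y=1 z=-2

Derivation:
Step 1: thread A executes A1 (z = 8). Shared: x=3 y=1 z=8. PCs: A@1 B@0
Step 2: thread B executes B1 (x = x * -1). Shared: x=-3 y=1 z=8. PCs: A@1 B@1
Step 3: thread A executes A2 (z = 8). Shared: x=-3 y=1 z=8. PCs: A@2 B@1
Step 4: thread B executes B2 (x = x - 2). Shared: x=-5 y=1 z=8. PCs: A@2 B@2
Step 5: thread B executes B3 (z = x + 3). Shared: x=-5 y=1 z=-2. PCs: A@2 B@3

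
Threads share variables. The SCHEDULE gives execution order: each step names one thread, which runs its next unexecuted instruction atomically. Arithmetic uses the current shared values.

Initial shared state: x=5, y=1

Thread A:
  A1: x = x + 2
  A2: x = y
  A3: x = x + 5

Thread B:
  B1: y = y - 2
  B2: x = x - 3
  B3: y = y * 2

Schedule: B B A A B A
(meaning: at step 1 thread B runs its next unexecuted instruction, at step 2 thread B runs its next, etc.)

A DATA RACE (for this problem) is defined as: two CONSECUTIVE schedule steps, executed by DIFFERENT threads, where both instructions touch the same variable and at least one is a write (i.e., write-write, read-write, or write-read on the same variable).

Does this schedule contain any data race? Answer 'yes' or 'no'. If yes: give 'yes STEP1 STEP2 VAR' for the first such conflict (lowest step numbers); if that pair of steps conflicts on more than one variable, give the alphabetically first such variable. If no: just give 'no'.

Steps 1,2: same thread (B). No race.
Steps 2,3: B(x = x - 3) vs A(x = x + 2). RACE on x (W-W).
Steps 3,4: same thread (A). No race.
Steps 4,5: A(x = y) vs B(y = y * 2). RACE on y (R-W).
Steps 5,6: B(r=y,w=y) vs A(r=x,w=x). No conflict.
First conflict at steps 2,3.

Answer: yes 2 3 x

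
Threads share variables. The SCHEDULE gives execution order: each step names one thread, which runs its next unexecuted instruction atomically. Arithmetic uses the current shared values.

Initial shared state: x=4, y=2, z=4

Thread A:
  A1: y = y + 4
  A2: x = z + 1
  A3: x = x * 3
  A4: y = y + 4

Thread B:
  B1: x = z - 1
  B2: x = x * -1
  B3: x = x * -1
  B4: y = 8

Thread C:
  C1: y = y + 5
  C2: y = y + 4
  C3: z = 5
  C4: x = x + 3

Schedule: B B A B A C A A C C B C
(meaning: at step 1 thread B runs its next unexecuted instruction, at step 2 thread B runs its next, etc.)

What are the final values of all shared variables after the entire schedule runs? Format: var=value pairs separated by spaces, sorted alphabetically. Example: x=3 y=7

Step 1: thread B executes B1 (x = z - 1). Shared: x=3 y=2 z=4. PCs: A@0 B@1 C@0
Step 2: thread B executes B2 (x = x * -1). Shared: x=-3 y=2 z=4. PCs: A@0 B@2 C@0
Step 3: thread A executes A1 (y = y + 4). Shared: x=-3 y=6 z=4. PCs: A@1 B@2 C@0
Step 4: thread B executes B3 (x = x * -1). Shared: x=3 y=6 z=4. PCs: A@1 B@3 C@0
Step 5: thread A executes A2 (x = z + 1). Shared: x=5 y=6 z=4. PCs: A@2 B@3 C@0
Step 6: thread C executes C1 (y = y + 5). Shared: x=5 y=11 z=4. PCs: A@2 B@3 C@1
Step 7: thread A executes A3 (x = x * 3). Shared: x=15 y=11 z=4. PCs: A@3 B@3 C@1
Step 8: thread A executes A4 (y = y + 4). Shared: x=15 y=15 z=4. PCs: A@4 B@3 C@1
Step 9: thread C executes C2 (y = y + 4). Shared: x=15 y=19 z=4. PCs: A@4 B@3 C@2
Step 10: thread C executes C3 (z = 5). Shared: x=15 y=19 z=5. PCs: A@4 B@3 C@3
Step 11: thread B executes B4 (y = 8). Shared: x=15 y=8 z=5. PCs: A@4 B@4 C@3
Step 12: thread C executes C4 (x = x + 3). Shared: x=18 y=8 z=5. PCs: A@4 B@4 C@4

Answer: x=18 y=8 z=5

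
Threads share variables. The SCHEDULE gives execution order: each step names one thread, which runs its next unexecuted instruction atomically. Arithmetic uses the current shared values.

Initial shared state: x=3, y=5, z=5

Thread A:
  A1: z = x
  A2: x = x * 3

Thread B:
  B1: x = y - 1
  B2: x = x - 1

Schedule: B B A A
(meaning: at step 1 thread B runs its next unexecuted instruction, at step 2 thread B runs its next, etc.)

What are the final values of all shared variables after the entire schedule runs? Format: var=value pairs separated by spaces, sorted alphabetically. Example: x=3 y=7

Answer: x=9 y=5 z=3

Derivation:
Step 1: thread B executes B1 (x = y - 1). Shared: x=4 y=5 z=5. PCs: A@0 B@1
Step 2: thread B executes B2 (x = x - 1). Shared: x=3 y=5 z=5. PCs: A@0 B@2
Step 3: thread A executes A1 (z = x). Shared: x=3 y=5 z=3. PCs: A@1 B@2
Step 4: thread A executes A2 (x = x * 3). Shared: x=9 y=5 z=3. PCs: A@2 B@2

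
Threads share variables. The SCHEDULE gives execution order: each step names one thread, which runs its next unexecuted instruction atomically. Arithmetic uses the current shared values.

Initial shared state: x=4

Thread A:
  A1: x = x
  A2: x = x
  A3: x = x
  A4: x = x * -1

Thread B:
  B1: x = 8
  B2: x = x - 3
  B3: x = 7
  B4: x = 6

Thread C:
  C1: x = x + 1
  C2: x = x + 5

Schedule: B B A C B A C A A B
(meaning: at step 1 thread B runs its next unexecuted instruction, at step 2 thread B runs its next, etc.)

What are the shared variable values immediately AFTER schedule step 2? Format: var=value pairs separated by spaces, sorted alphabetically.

Answer: x=5

Derivation:
Step 1: thread B executes B1 (x = 8). Shared: x=8. PCs: A@0 B@1 C@0
Step 2: thread B executes B2 (x = x - 3). Shared: x=5. PCs: A@0 B@2 C@0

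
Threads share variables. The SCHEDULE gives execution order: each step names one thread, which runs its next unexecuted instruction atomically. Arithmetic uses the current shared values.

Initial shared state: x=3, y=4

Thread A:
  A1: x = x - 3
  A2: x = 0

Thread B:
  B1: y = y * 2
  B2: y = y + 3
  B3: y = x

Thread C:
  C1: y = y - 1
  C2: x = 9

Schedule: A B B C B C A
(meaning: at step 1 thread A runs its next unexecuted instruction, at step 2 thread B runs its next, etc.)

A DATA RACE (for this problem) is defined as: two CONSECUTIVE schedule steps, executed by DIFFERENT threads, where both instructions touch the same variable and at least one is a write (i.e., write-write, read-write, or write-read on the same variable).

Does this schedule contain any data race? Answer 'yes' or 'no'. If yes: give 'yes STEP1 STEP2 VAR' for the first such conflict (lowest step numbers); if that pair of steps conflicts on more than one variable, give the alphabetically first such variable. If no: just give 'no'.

Steps 1,2: A(r=x,w=x) vs B(r=y,w=y). No conflict.
Steps 2,3: same thread (B). No race.
Steps 3,4: B(y = y + 3) vs C(y = y - 1). RACE on y (W-W).
Steps 4,5: C(y = y - 1) vs B(y = x). RACE on y (W-W).
Steps 5,6: B(y = x) vs C(x = 9). RACE on x (R-W).
Steps 6,7: C(x = 9) vs A(x = 0). RACE on x (W-W).
First conflict at steps 3,4.

Answer: yes 3 4 y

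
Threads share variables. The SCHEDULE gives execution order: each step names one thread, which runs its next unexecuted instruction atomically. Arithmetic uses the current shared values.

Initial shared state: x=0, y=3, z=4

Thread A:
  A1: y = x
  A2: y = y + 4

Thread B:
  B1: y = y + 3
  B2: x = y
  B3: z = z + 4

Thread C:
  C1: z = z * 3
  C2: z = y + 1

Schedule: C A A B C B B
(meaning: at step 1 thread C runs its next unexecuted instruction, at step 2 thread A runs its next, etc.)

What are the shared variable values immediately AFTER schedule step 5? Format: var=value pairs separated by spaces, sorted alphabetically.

Step 1: thread C executes C1 (z = z * 3). Shared: x=0 y=3 z=12. PCs: A@0 B@0 C@1
Step 2: thread A executes A1 (y = x). Shared: x=0 y=0 z=12. PCs: A@1 B@0 C@1
Step 3: thread A executes A2 (y = y + 4). Shared: x=0 y=4 z=12. PCs: A@2 B@0 C@1
Step 4: thread B executes B1 (y = y + 3). Shared: x=0 y=7 z=12. PCs: A@2 B@1 C@1
Step 5: thread C executes C2 (z = y + 1). Shared: x=0 y=7 z=8. PCs: A@2 B@1 C@2

Answer: x=0 y=7 z=8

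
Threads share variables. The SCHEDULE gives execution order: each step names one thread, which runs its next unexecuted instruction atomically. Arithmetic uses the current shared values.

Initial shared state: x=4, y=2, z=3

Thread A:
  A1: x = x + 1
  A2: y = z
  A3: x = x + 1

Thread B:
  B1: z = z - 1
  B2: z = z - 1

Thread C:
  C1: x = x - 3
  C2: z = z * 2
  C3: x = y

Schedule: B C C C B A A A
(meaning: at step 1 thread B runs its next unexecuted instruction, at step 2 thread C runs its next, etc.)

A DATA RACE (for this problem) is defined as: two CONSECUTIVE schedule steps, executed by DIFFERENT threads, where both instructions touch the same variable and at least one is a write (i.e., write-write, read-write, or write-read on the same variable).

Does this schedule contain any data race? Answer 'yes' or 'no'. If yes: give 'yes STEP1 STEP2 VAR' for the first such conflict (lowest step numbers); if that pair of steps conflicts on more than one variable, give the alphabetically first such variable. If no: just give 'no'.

Steps 1,2: B(r=z,w=z) vs C(r=x,w=x). No conflict.
Steps 2,3: same thread (C). No race.
Steps 3,4: same thread (C). No race.
Steps 4,5: C(r=y,w=x) vs B(r=z,w=z). No conflict.
Steps 5,6: B(r=z,w=z) vs A(r=x,w=x). No conflict.
Steps 6,7: same thread (A). No race.
Steps 7,8: same thread (A). No race.

Answer: no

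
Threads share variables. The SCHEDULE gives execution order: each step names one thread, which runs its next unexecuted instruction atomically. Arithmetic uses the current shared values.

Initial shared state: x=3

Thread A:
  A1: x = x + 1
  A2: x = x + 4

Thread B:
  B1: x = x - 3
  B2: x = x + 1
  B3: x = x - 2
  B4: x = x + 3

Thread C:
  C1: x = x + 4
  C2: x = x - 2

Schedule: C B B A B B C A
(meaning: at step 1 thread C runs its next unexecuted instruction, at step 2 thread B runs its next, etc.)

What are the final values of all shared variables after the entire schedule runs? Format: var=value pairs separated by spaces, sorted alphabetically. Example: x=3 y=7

Step 1: thread C executes C1 (x = x + 4). Shared: x=7. PCs: A@0 B@0 C@1
Step 2: thread B executes B1 (x = x - 3). Shared: x=4. PCs: A@0 B@1 C@1
Step 3: thread B executes B2 (x = x + 1). Shared: x=5. PCs: A@0 B@2 C@1
Step 4: thread A executes A1 (x = x + 1). Shared: x=6. PCs: A@1 B@2 C@1
Step 5: thread B executes B3 (x = x - 2). Shared: x=4. PCs: A@1 B@3 C@1
Step 6: thread B executes B4 (x = x + 3). Shared: x=7. PCs: A@1 B@4 C@1
Step 7: thread C executes C2 (x = x - 2). Shared: x=5. PCs: A@1 B@4 C@2
Step 8: thread A executes A2 (x = x + 4). Shared: x=9. PCs: A@2 B@4 C@2

Answer: x=9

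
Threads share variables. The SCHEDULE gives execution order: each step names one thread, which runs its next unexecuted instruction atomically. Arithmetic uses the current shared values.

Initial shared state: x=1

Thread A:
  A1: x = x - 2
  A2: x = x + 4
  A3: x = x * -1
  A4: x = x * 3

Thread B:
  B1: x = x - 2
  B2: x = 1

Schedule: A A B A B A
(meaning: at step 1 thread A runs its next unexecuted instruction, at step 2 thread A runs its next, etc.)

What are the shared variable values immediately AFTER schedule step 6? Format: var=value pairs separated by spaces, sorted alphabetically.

Answer: x=3

Derivation:
Step 1: thread A executes A1 (x = x - 2). Shared: x=-1. PCs: A@1 B@0
Step 2: thread A executes A2 (x = x + 4). Shared: x=3. PCs: A@2 B@0
Step 3: thread B executes B1 (x = x - 2). Shared: x=1. PCs: A@2 B@1
Step 4: thread A executes A3 (x = x * -1). Shared: x=-1. PCs: A@3 B@1
Step 5: thread B executes B2 (x = 1). Shared: x=1. PCs: A@3 B@2
Step 6: thread A executes A4 (x = x * 3). Shared: x=3. PCs: A@4 B@2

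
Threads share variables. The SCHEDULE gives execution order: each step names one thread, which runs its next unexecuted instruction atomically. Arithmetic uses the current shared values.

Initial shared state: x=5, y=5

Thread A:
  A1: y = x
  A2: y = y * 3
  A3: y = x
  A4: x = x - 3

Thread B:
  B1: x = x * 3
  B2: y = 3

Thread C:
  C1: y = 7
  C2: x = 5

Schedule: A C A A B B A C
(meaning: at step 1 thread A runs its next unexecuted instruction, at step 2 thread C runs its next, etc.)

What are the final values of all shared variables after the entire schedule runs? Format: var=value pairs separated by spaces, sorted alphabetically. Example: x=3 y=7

Step 1: thread A executes A1 (y = x). Shared: x=5 y=5. PCs: A@1 B@0 C@0
Step 2: thread C executes C1 (y = 7). Shared: x=5 y=7. PCs: A@1 B@0 C@1
Step 3: thread A executes A2 (y = y * 3). Shared: x=5 y=21. PCs: A@2 B@0 C@1
Step 4: thread A executes A3 (y = x). Shared: x=5 y=5. PCs: A@3 B@0 C@1
Step 5: thread B executes B1 (x = x * 3). Shared: x=15 y=5. PCs: A@3 B@1 C@1
Step 6: thread B executes B2 (y = 3). Shared: x=15 y=3. PCs: A@3 B@2 C@1
Step 7: thread A executes A4 (x = x - 3). Shared: x=12 y=3. PCs: A@4 B@2 C@1
Step 8: thread C executes C2 (x = 5). Shared: x=5 y=3. PCs: A@4 B@2 C@2

Answer: x=5 y=3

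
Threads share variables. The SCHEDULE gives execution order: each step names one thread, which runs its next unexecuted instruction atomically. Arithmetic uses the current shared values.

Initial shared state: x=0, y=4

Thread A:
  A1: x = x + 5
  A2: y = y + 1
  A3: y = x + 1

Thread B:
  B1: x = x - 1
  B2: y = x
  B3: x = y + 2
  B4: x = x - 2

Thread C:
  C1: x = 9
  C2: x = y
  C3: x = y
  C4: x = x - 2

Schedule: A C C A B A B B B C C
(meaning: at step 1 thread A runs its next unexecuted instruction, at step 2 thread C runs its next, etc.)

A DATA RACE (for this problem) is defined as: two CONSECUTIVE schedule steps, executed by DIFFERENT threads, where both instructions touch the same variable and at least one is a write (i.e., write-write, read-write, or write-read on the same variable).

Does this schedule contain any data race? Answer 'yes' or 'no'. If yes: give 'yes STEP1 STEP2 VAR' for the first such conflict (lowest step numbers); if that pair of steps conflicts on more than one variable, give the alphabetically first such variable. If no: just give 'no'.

Answer: yes 1 2 x

Derivation:
Steps 1,2: A(x = x + 5) vs C(x = 9). RACE on x (W-W).
Steps 2,3: same thread (C). No race.
Steps 3,4: C(x = y) vs A(y = y + 1). RACE on y (R-W).
Steps 4,5: A(r=y,w=y) vs B(r=x,w=x). No conflict.
Steps 5,6: B(x = x - 1) vs A(y = x + 1). RACE on x (W-R).
Steps 6,7: A(y = x + 1) vs B(y = x). RACE on y (W-W).
Steps 7,8: same thread (B). No race.
Steps 8,9: same thread (B). No race.
Steps 9,10: B(x = x - 2) vs C(x = y). RACE on x (W-W).
Steps 10,11: same thread (C). No race.
First conflict at steps 1,2.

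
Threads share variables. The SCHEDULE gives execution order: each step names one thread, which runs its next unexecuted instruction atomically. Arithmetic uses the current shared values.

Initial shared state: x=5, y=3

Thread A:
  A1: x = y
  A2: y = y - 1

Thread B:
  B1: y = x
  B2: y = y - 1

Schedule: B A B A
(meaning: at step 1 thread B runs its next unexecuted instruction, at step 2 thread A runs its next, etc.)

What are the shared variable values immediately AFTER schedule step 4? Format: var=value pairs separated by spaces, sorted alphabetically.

Answer: x=5 y=3

Derivation:
Step 1: thread B executes B1 (y = x). Shared: x=5 y=5. PCs: A@0 B@1
Step 2: thread A executes A1 (x = y). Shared: x=5 y=5. PCs: A@1 B@1
Step 3: thread B executes B2 (y = y - 1). Shared: x=5 y=4. PCs: A@1 B@2
Step 4: thread A executes A2 (y = y - 1). Shared: x=5 y=3. PCs: A@2 B@2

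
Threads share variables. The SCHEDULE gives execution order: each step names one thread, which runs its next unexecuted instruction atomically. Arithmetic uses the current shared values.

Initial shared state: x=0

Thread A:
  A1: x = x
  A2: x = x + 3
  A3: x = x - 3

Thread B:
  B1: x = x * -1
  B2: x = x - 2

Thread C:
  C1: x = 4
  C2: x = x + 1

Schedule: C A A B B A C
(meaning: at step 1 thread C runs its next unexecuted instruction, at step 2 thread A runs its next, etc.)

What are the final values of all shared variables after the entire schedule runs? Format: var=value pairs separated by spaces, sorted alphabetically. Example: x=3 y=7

Step 1: thread C executes C1 (x = 4). Shared: x=4. PCs: A@0 B@0 C@1
Step 2: thread A executes A1 (x = x). Shared: x=4. PCs: A@1 B@0 C@1
Step 3: thread A executes A2 (x = x + 3). Shared: x=7. PCs: A@2 B@0 C@1
Step 4: thread B executes B1 (x = x * -1). Shared: x=-7. PCs: A@2 B@1 C@1
Step 5: thread B executes B2 (x = x - 2). Shared: x=-9. PCs: A@2 B@2 C@1
Step 6: thread A executes A3 (x = x - 3). Shared: x=-12. PCs: A@3 B@2 C@1
Step 7: thread C executes C2 (x = x + 1). Shared: x=-11. PCs: A@3 B@2 C@2

Answer: x=-11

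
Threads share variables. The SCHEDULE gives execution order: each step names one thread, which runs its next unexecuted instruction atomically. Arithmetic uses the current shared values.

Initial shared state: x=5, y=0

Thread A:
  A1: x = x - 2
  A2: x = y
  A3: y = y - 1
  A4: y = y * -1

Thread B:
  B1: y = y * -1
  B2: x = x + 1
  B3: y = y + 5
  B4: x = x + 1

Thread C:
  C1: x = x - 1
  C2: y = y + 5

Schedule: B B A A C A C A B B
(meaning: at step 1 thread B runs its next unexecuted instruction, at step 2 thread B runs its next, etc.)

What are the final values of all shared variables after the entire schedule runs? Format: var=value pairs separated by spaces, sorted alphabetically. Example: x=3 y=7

Answer: x=0 y=1

Derivation:
Step 1: thread B executes B1 (y = y * -1). Shared: x=5 y=0. PCs: A@0 B@1 C@0
Step 2: thread B executes B2 (x = x + 1). Shared: x=6 y=0. PCs: A@0 B@2 C@0
Step 3: thread A executes A1 (x = x - 2). Shared: x=4 y=0. PCs: A@1 B@2 C@0
Step 4: thread A executes A2 (x = y). Shared: x=0 y=0. PCs: A@2 B@2 C@0
Step 5: thread C executes C1 (x = x - 1). Shared: x=-1 y=0. PCs: A@2 B@2 C@1
Step 6: thread A executes A3 (y = y - 1). Shared: x=-1 y=-1. PCs: A@3 B@2 C@1
Step 7: thread C executes C2 (y = y + 5). Shared: x=-1 y=4. PCs: A@3 B@2 C@2
Step 8: thread A executes A4 (y = y * -1). Shared: x=-1 y=-4. PCs: A@4 B@2 C@2
Step 9: thread B executes B3 (y = y + 5). Shared: x=-1 y=1. PCs: A@4 B@3 C@2
Step 10: thread B executes B4 (x = x + 1). Shared: x=0 y=1. PCs: A@4 B@4 C@2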